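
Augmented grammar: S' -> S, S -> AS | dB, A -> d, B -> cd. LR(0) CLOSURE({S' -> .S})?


Start: S' -> .S
For each item with dot before a nonterminal B, add B -> .γ for every B-production
Closure: [S' -> .S, S -> .AS, S -> .dB, A -> .d]


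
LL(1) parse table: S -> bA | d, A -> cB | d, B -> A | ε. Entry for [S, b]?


For [S, b]: 'b' ∈ FIRST(bA)
Entry: S -> bA


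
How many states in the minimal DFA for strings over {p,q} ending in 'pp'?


Track the longest suffix of input matching a prefix of 'pp': 3 classes (prefixes of length 0..2)
Minimal DFA: 3 states


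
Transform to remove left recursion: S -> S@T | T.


Left-recursive alternatives: S@T; non-recursive: T
Introduce S': S -> TS', S' -> @TS' | ε


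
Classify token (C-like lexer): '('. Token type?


Pattern: delimiter/punctuation
Type: PUNCTUATION


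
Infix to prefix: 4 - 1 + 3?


left-to-right (same/higher precedence on left): tree is (+ (- 4 1) 3)
Prefix: + - 4 1 3


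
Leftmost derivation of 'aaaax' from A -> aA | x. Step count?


Derivation: A => aA => aaA => aaaA => aaaaA => aaaax
Steps: 5


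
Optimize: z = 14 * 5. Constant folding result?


14 * 5 = 70 at compile time
Optimized: z = 70


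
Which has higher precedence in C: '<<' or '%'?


'%' is multiplicative (level 10); '<<' is shift (level 8)
Higher level binds tighter
'%' has higher precedence than '<<'


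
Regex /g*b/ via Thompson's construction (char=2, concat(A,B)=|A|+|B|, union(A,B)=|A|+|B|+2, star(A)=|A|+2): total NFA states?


Syntax tree has 2 char leaf(s), 0 union(s), 1 star(s)
chars contribute 2×2 = 4; each union adds +2; each star adds +2
Total: 4 + 0 + 2 = 6 states


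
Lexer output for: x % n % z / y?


Scan left to right, longest-match per lexeme
Tokens: ID(x), OP(%), ID(n), OP(%), ID(z), OP(/), ID(y)


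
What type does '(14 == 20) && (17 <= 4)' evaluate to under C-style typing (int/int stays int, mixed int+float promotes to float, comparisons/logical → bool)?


Operand types: bool && bool
Rule: logical operators take bool operands and yield bool
Result type: bool


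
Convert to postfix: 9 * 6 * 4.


Left to right (same or higher precedence on left)
Postfix: 9 6 * 4 *


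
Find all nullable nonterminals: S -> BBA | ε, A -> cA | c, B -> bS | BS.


A nonterminal is nullable iff some alternative derives ε (directly, or every symbol in it is nullable)
Nullable: {S}


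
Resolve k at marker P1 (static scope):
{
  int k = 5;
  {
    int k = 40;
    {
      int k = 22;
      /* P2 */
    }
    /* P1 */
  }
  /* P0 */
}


k declared in the same block as P1
k = 40


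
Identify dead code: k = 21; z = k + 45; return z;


k is read by z's definition; z is returned
No dead code


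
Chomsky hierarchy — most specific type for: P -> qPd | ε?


Single nonterminal LHS, but q^n d^n is not regular
Classification: Type 2 (Context-Free)


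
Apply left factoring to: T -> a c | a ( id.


Common prefix: 'a'
Factored: T -> a T', T' -> c | ( id


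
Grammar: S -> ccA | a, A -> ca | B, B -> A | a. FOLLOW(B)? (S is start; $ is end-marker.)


$ ∈ FOLLOW(S). For each A -> αBβ: add FIRST(β)\{ε} to FOLLOW(B); if β nullable, add FOLLOW(A).
FOLLOW(B) = {$}


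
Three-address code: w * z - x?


Break into single-operator statements:
t1 = w * z
t2 = t1 - x


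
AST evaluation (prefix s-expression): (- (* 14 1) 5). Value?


Evaluate inner: (* 14 1) = 14
Evaluate root: (- 14 5) = 9
Result: 9


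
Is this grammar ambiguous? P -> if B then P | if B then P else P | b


dangling else: 'if B then if B then b else b' parses two ways
Ambiguous


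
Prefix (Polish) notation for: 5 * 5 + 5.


left-to-right (same/higher precedence on left): tree is (+ (* 5 5) 5)
Prefix: + * 5 5 5


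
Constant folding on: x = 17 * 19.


17 * 19 = 323 at compile time
Optimized: x = 323


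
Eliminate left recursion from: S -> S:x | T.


Left-recursive alternatives: S:x; non-recursive: T
Introduce S': S -> TS', S' -> :xS' | ε


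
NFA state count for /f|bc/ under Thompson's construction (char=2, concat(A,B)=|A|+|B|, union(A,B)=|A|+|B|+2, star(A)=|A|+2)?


Syntax tree has 3 char leaf(s), 1 union(s), 0 star(s)
chars contribute 3×2 = 6; each union adds +2; each star adds +2
Total: 6 + 2 + 0 = 8 states


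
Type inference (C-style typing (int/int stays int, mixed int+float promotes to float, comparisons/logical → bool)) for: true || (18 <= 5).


Operand types: bool || bool
Rule: logical operators take bool operands and yield bool
Result type: bool


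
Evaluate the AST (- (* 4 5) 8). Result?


Evaluate inner: (* 4 5) = 20
Evaluate root: (- 20 8) = 12
Result: 12


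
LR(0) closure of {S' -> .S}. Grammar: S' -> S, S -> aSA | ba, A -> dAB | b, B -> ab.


Start: S' -> .S
For each item with dot before a nonterminal B, add B -> .γ for every B-production
Closure: [S' -> .S, S -> .aSA, S -> .ba]


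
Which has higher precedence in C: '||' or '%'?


'%' is multiplicative (level 10); '||' is logical OR (level 1)
Higher level binds tighter
'%' has higher precedence than '||'


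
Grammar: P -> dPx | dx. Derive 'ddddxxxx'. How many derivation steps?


Derivation: P => dPx => ddPxx => dddPxxx => ddddxxxx
Steps: 4


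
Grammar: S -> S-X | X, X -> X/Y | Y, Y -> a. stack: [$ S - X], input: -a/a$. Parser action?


handle 'S-X' on top; lookahead ∈ FOLLOW(S) = {-, $}
Action: reduce (S -> S-X)


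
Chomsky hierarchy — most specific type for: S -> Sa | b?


Left-linear: every RHS is a terminal or one nonterminal followed by a terminal
Classification: Type 3 (Regular)


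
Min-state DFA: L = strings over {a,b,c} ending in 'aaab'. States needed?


Track the longest suffix of input matching a prefix of 'aaab': 5 classes (prefixes of length 0..4)
Minimal DFA: 5 states


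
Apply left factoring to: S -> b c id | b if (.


Common prefix: 'b'
Factored: S -> b S', S' -> c id | if (


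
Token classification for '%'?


Pattern: operator symbol
Type: OPERATOR


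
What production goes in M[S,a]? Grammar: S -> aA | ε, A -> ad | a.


For [S, a]: 'a' ∈ FIRST(aA)
Entry: S -> aA


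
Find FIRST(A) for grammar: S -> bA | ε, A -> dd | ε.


Per alternative of A: FIRST(dd) = {d}; FIRST(ε) = {ε}
FIRST(A) = {d, ε}


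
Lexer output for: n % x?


Scan left to right, longest-match per lexeme
Tokens: ID(n), OP(%), ID(x)


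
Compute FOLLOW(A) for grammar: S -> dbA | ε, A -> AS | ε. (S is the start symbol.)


$ ∈ FOLLOW(S). For each A -> αBβ: add FIRST(β)\{ε} to FOLLOW(B); if β nullable, add FOLLOW(A).
FOLLOW(A) = {$, d}


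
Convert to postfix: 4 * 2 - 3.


Left to right (same or higher precedence on left)
Postfix: 4 2 * 3 -


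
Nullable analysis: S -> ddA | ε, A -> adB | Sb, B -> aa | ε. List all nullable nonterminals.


A nonterminal is nullable iff some alternative derives ε (directly, or every symbol in it is nullable)
Nullable: {B, S}


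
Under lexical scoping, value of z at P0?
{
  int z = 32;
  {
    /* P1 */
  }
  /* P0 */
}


z declared in the same block as P0
z = 32


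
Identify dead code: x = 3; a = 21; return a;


x is assigned but never read
Dead: 'x = 3'


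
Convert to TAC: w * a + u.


Break into single-operator statements:
t1 = w * a
t2 = t1 + u


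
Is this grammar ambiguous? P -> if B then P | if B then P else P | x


dangling else: 'if B then if B then x else x' parses two ways
Ambiguous


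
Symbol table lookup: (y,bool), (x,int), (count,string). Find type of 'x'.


Lookup 'x' → type int


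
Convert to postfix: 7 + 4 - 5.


Left to right (same or higher precedence on left)
Postfix: 7 4 + 5 -


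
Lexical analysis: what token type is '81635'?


Pattern: digits only
Type: INTEGER_LITERAL


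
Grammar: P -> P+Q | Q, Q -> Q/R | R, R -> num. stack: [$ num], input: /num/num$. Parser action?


'num' on top is the handle for R -> num
Action: reduce (R -> num)


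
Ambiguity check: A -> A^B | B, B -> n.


precedence layered via separate nonterminal B: deterministic
Unambiguous


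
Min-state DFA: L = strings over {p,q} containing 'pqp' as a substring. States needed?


KMP-style automaton: 3 progress states + 1 absorbing accept = 4
Minimal DFA: 4 states


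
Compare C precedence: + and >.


'+' is additive (level 9); '>' is relational (level 7)
Higher level binds tighter
'+' has higher precedence than '>'


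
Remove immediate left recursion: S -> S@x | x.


Left-recursive alternatives: S@x; non-recursive: x
Introduce S': S -> xS', S' -> @xS' | ε


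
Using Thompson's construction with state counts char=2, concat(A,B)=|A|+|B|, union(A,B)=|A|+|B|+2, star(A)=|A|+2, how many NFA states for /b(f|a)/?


Syntax tree has 3 char leaf(s), 1 union(s), 0 star(s)
chars contribute 3×2 = 6; each union adds +2; each star adds +2
Total: 6 + 2 + 0 = 8 states


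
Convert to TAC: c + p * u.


Break into single-operator statements:
t1 = p * u
t2 = c + t1


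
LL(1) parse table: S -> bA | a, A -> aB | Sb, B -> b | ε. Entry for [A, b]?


For [A, b]: 'b' ∈ FIRST(Sb)
Entry: A -> Sb


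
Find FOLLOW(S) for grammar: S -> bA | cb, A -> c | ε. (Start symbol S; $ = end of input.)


$ ∈ FOLLOW(S). For each A -> αBβ: add FIRST(β)\{ε} to FOLLOW(B); if β nullable, add FOLLOW(A).
FOLLOW(S) = {$}


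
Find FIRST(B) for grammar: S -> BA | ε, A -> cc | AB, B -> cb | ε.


Per alternative of B: FIRST(cb) = {c}; FIRST(ε) = {ε}
FIRST(B) = {c, ε}


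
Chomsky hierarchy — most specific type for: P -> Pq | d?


Left-linear: every RHS is a terminal or one nonterminal followed by a terminal
Classification: Type 3 (Regular)


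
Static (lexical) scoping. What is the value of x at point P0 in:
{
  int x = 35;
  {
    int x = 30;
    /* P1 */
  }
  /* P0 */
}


x declared in the same block as P0
x = 35


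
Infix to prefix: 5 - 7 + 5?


left-to-right (same/higher precedence on left): tree is (+ (- 5 7) 5)
Prefix: + - 5 7 5


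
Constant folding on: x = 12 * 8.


12 * 8 = 96 at compile time
Optimized: x = 96


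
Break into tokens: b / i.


Scan left to right, longest-match per lexeme
Tokens: ID(b), OP(/), ID(i)


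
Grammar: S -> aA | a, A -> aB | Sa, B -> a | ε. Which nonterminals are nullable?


A nonterminal is nullable iff some alternative derives ε (directly, or every symbol in it is nullable)
Nullable: {B}


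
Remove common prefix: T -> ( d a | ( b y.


Common prefix: '('
Factored: T -> ( T', T' -> d a | b y


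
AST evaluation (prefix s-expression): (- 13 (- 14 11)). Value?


Evaluate inner: (- 14 11) = 3
Evaluate root: (- 13 3) = 10
Result: 10


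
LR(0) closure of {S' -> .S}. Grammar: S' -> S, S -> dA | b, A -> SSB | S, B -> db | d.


Start: S' -> .S
For each item with dot before a nonterminal B, add B -> .γ for every B-production
Closure: [S' -> .S, S -> .dA, S -> .b]


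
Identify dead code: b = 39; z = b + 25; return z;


b is read by z's definition; z is returned
No dead code


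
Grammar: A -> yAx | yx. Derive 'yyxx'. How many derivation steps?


Derivation: A => yAx => yyxx
Steps: 2


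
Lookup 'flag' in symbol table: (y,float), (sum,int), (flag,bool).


Lookup 'flag' → type bool


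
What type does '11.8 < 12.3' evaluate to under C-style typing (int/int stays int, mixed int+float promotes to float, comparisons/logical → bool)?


Operand types: float < float
Rule: comparison yields bool
Result type: bool


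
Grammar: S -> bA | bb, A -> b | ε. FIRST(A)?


Per alternative of A: FIRST(b) = {b}; FIRST(ε) = {ε}
FIRST(A) = {b, ε}


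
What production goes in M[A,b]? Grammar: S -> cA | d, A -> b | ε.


For [A, b]: 'b' ∈ FIRST(b)
Entry: A -> b


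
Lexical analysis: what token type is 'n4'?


Pattern: letter/underscore followed by alphanumerics, not a keyword
Type: IDENTIFIER


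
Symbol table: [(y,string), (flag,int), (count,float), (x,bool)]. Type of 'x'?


Lookup 'x' → type bool


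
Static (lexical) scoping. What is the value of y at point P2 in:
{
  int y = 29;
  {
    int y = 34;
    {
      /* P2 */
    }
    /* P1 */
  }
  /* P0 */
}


P2's block does not declare y; resolves to the enclosing declaration at depth 1
y = 34


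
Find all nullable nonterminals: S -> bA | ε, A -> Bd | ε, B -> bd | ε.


A nonterminal is nullable iff some alternative derives ε (directly, or every symbol in it is nullable)
Nullable: {A, B, S}


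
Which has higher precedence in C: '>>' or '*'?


'*' is multiplicative (level 10); '>>' is shift (level 8)
Higher level binds tighter
'*' has higher precedence than '>>'


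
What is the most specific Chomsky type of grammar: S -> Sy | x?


Left-linear: every RHS is a terminal or one nonterminal followed by a terminal
Classification: Type 3 (Regular)


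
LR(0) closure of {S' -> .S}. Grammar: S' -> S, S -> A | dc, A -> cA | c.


Start: S' -> .S
For each item with dot before a nonterminal B, add B -> .γ for every B-production
Closure: [S' -> .S, S -> .A, S -> .dc, A -> .cA, A -> .c]


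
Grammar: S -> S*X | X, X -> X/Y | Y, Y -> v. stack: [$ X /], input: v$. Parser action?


no handle; shift 'v'
Action: shift


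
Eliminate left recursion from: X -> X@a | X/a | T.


Left-recursive alternatives: X@a, X/a; non-recursive: T
Introduce X': X -> TX', X' -> @aX' | /aX' | ε


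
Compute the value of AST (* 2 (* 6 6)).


Evaluate inner: (* 6 6) = 36
Evaluate root: (* 2 36) = 72
Result: 72


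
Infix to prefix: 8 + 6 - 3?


left-to-right (same/higher precedence on left): tree is (- (+ 8 6) 3)
Prefix: - + 8 6 3


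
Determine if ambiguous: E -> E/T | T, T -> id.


precedence layered via separate nonterminal T: deterministic
Unambiguous


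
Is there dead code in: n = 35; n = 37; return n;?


first assignment to n is overwritten before any read
Dead: 'n = 35'


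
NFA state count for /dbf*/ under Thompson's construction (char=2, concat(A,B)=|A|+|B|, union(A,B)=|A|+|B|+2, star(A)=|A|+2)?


Syntax tree has 3 char leaf(s), 0 union(s), 1 star(s)
chars contribute 3×2 = 6; each union adds +2; each star adds +2
Total: 6 + 0 + 2 = 8 states


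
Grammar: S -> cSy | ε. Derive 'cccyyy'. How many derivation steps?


Derivation: S => cSy => ccSyy => cccSyyy => cccyyy
Steps: 4


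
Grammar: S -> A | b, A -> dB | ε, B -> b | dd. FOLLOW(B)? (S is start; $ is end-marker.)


$ ∈ FOLLOW(S). For each A -> αBβ: add FIRST(β)\{ε} to FOLLOW(B); if β nullable, add FOLLOW(A).
FOLLOW(B) = {$}


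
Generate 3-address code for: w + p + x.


Break into single-operator statements:
t1 = w + p
t2 = t1 + x


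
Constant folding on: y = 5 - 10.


5 - 10 = -5 at compile time
Optimized: y = -5


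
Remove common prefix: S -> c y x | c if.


Common prefix: 'c'
Factored: S -> c S', S' -> y x | if


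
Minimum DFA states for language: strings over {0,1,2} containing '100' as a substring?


KMP-style automaton: 3 progress states + 1 absorbing accept = 4
Minimal DFA: 4 states


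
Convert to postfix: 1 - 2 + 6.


Left to right (same or higher precedence on left)
Postfix: 1 2 - 6 +


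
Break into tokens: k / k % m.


Scan left to right, longest-match per lexeme
Tokens: ID(k), OP(/), ID(k), OP(%), ID(m)


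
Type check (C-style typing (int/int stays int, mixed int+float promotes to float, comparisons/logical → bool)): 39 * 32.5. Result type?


Operand types: int * float
Rule: mixed int/float promotes to float; int/int stays int
Result type: float


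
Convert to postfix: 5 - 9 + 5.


Left to right (same or higher precedence on left)
Postfix: 5 9 - 5 +


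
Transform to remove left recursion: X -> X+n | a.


Left-recursive alternatives: X+n; non-recursive: a
Introduce X': X -> aX', X' -> +nX' | ε


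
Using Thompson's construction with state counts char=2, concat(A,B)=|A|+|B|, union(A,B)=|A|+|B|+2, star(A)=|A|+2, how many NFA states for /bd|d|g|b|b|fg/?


Syntax tree has 8 char leaf(s), 5 union(s), 0 star(s)
chars contribute 8×2 = 16; each union adds +2; each star adds +2
Total: 16 + 10 + 0 = 26 states


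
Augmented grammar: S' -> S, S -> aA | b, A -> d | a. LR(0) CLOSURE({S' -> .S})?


Start: S' -> .S
For each item with dot before a nonterminal B, add B -> .γ for every B-production
Closure: [S' -> .S, S -> .aA, S -> .b]


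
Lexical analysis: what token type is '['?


Pattern: delimiter/punctuation
Type: PUNCTUATION


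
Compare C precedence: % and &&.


'%' is multiplicative (level 10); '&&' is logical AND (level 2)
Higher level binds tighter
'%' has higher precedence than '&&'


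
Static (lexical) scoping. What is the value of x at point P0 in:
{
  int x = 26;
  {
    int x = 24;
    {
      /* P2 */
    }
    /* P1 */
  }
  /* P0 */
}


x declared in the same block as P0
x = 26


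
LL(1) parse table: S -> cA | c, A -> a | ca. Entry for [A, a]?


For [A, a]: 'a' ∈ FIRST(a)
Entry: A -> a


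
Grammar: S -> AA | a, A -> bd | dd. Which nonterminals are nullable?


A nonterminal is nullable iff some alternative derives ε (directly, or every symbol in it is nullable)
Nullable: {}


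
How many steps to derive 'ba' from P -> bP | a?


Derivation: P => bP => ba
Steps: 2


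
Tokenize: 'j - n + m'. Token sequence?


Scan left to right, longest-match per lexeme
Tokens: ID(j), OP(-), ID(n), OP(+), ID(m)


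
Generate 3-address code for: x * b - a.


Break into single-operator statements:
t1 = x * b
t2 = t1 - a


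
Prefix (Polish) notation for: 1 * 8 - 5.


left-to-right (same/higher precedence on left): tree is (- (* 1 8) 5)
Prefix: - * 1 8 5


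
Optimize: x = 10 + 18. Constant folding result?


10 + 18 = 28 at compile time
Optimized: x = 28


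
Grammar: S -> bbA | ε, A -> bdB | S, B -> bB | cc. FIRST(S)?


Per alternative of S: FIRST(bbA) = {b}; FIRST(ε) = {ε}
FIRST(S) = {b, ε}


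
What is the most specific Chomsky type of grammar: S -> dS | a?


Right-linear: every RHS is a terminal or a terminal followed by one nonterminal
Classification: Type 3 (Regular)


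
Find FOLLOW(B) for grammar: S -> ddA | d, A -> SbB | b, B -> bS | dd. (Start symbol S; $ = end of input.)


$ ∈ FOLLOW(S). For each A -> αBβ: add FIRST(β)\{ε} to FOLLOW(B); if β nullable, add FOLLOW(A).
FOLLOW(B) = {$, b}


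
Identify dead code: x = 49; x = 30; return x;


first assignment to x is overwritten before any read
Dead: 'x = 49'


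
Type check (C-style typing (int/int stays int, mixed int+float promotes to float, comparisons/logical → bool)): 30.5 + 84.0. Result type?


Operand types: float + float
Rule: mixed int/float promotes to float; int/int stays int
Result type: float


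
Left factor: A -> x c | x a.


Common prefix: 'x'
Factored: A -> x A', A' -> c | a


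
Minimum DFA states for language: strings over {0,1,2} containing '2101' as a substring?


KMP-style automaton: 4 progress states + 1 absorbing accept = 5
Minimal DFA: 5 states


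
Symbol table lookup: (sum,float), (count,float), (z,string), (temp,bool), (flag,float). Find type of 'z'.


Lookup 'z' → type string


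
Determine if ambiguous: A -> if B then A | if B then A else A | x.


dangling else: 'if B then if B then x else x' parses two ways
Ambiguous


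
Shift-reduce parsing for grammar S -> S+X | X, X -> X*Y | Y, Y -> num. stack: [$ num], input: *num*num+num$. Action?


'num' on top is the handle for Y -> num
Action: reduce (Y -> num)


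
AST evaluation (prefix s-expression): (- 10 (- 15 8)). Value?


Evaluate inner: (- 15 8) = 7
Evaluate root: (- 10 7) = 3
Result: 3


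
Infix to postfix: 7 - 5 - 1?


Left to right (same or higher precedence on left)
Postfix: 7 5 - 1 -


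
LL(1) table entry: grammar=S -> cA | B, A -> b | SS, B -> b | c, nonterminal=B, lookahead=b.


For [B, b]: 'b' ∈ FIRST(b)
Entry: B -> b


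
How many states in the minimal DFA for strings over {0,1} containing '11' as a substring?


KMP-style automaton: 2 progress states + 1 absorbing accept = 3
Minimal DFA: 3 states


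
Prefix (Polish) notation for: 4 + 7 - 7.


left-to-right (same/higher precedence on left): tree is (- (+ 4 7) 7)
Prefix: - + 4 7 7


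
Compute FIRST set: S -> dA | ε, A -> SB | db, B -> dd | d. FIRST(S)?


Per alternative of S: FIRST(dA) = {d}; FIRST(ε) = {ε}
FIRST(S) = {d, ε}


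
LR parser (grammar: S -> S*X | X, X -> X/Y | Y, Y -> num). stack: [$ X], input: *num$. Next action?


lookahead ∉ {/} so X won't extend; reduce S -> X
Action: reduce (S -> X)


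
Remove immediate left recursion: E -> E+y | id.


Left-recursive alternatives: E+y; non-recursive: id
Introduce E': E -> idE', E' -> +yE' | ε


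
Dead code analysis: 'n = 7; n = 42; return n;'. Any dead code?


first assignment to n is overwritten before any read
Dead: 'n = 7'


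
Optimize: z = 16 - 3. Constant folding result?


16 - 3 = 13 at compile time
Optimized: z = 13


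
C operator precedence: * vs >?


'*' is multiplicative (level 10); '>' is relational (level 7)
Higher level binds tighter
'*' has higher precedence than '>'


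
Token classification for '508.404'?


Pattern: digits with a decimal point
Type: FLOAT_LITERAL


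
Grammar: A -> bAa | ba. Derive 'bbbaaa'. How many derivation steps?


Derivation: A => bAa => bbAaa => bbbaaa
Steps: 3


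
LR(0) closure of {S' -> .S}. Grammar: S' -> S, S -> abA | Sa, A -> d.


Start: S' -> .S
For each item with dot before a nonterminal B, add B -> .γ for every B-production
Closure: [S' -> .S, S -> .abA, S -> .Sa]


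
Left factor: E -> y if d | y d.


Common prefix: 'y'
Factored: E -> y E', E' -> if d | d


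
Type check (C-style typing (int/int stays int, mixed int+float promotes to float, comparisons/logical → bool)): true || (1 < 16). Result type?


Operand types: bool || bool
Rule: logical operators take bool operands and yield bool
Result type: bool


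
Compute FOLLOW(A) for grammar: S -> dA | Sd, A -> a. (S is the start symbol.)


$ ∈ FOLLOW(S). For each A -> αBβ: add FIRST(β)\{ε} to FOLLOW(B); if β nullable, add FOLLOW(A).
FOLLOW(A) = {$, d}


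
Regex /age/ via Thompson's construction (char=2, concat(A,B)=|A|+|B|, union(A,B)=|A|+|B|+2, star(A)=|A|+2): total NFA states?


Syntax tree has 3 char leaf(s), 0 union(s), 0 star(s)
chars contribute 3×2 = 6; each union adds +2; each star adds +2
Total: 6 + 0 + 0 = 6 states


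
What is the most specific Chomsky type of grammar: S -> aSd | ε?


Single nonterminal LHS, but a^n d^n is not regular
Classification: Type 2 (Context-Free)


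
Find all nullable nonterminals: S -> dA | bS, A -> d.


A nonterminal is nullable iff some alternative derives ε (directly, or every symbol in it is nullable)
Nullable: {}


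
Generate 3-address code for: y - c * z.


Break into single-operator statements:
t1 = c * z
t2 = y - t1


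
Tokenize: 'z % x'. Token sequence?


Scan left to right, longest-match per lexeme
Tokens: ID(z), OP(%), ID(x)


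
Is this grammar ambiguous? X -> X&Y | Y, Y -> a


precedence layered via separate nonterminal Y: deterministic
Unambiguous


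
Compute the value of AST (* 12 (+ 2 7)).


Evaluate inner: (+ 2 7) = 9
Evaluate root: (* 12 9) = 108
Result: 108


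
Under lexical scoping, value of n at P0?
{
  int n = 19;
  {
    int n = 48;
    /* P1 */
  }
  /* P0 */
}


n declared in the same block as P0
n = 19


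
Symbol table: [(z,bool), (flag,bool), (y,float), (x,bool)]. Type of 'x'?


Lookup 'x' → type bool


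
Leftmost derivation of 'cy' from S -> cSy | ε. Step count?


Derivation: S => cSy => cy
Steps: 2


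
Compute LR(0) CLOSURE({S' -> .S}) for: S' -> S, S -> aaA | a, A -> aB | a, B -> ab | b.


Start: S' -> .S
For each item with dot before a nonterminal B, add B -> .γ for every B-production
Closure: [S' -> .S, S -> .aaA, S -> .a]


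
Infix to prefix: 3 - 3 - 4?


left-to-right (same/higher precedence on left): tree is (- (- 3 3) 4)
Prefix: - - 3 3 4


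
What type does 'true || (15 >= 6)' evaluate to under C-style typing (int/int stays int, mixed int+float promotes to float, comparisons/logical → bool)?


Operand types: bool || bool
Rule: logical operators take bool operands and yield bool
Result type: bool


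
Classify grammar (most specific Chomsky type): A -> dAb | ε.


Single nonterminal LHS, but d^n b^n is not regular
Classification: Type 2 (Context-Free)


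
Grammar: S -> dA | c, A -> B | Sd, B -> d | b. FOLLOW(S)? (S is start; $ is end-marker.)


$ ∈ FOLLOW(S). For each A -> αBβ: add FIRST(β)\{ε} to FOLLOW(B); if β nullable, add FOLLOW(A).
FOLLOW(S) = {$, d}


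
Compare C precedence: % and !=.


'%' is multiplicative (level 10); '!=' is equality (level 6)
Higher level binds tighter
'%' has higher precedence than '!='


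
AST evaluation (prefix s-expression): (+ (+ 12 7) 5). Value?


Evaluate inner: (+ 12 7) = 19
Evaluate root: (+ 19 5) = 24
Result: 24


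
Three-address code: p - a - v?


Break into single-operator statements:
t1 = p - a
t2 = t1 - v


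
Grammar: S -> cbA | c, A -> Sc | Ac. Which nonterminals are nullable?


A nonterminal is nullable iff some alternative derives ε (directly, or every symbol in it is nullable)
Nullable: {}


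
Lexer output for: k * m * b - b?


Scan left to right, longest-match per lexeme
Tokens: ID(k), OP(*), ID(m), OP(*), ID(b), OP(-), ID(b)


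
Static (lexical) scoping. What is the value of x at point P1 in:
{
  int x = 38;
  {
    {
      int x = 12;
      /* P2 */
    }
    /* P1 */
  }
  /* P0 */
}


P1's block does not declare x; resolves to the enclosing declaration at depth 0
x = 38


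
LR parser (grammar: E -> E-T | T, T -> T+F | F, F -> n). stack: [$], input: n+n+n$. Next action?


no handle on stack; shift 'n'
Action: shift


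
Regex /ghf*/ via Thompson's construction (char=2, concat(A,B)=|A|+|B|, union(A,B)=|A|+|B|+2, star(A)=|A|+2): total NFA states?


Syntax tree has 3 char leaf(s), 0 union(s), 1 star(s)
chars contribute 3×2 = 6; each union adds +2; each star adds +2
Total: 6 + 0 + 2 = 8 states


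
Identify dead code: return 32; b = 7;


statement follows a return and is unreachable
Dead: 'b = 7'


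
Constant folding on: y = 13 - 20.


13 - 20 = -7 at compile time
Optimized: y = -7


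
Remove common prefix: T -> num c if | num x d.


Common prefix: 'num'
Factored: T -> num T', T' -> c if | x d


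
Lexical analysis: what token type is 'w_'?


Pattern: letter/underscore followed by alphanumerics, not a keyword
Type: IDENTIFIER


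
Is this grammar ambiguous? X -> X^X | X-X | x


'x^x-x' has two parse trees (no precedence encoded between ^ and -)
Ambiguous


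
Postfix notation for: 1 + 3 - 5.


Left to right (same or higher precedence on left)
Postfix: 1 3 + 5 -


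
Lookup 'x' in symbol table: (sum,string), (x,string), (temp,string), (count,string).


Lookup 'x' → type string


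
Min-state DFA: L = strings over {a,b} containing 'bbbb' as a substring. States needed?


KMP-style automaton: 4 progress states + 1 absorbing accept = 5
Minimal DFA: 5 states


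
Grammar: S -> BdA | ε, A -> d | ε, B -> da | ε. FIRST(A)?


Per alternative of A: FIRST(d) = {d}; FIRST(ε) = {ε}
FIRST(A) = {d, ε}


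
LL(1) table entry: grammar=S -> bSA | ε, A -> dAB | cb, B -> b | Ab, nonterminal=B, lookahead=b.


For [B, b]: 'b' ∈ FIRST(b)
Entry: B -> b


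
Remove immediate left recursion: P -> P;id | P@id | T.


Left-recursive alternatives: P;id, P@id; non-recursive: T
Introduce P': P -> TP', P' -> ;idP' | @idP' | ε


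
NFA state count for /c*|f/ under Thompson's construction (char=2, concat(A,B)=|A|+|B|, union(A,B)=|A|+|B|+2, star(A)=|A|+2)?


Syntax tree has 2 char leaf(s), 1 union(s), 1 star(s)
chars contribute 2×2 = 4; each union adds +2; each star adds +2
Total: 4 + 2 + 2 = 8 states


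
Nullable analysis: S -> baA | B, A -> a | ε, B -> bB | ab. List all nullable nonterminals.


A nonterminal is nullable iff some alternative derives ε (directly, or every symbol in it is nullable)
Nullable: {A}


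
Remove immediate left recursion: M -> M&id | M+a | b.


Left-recursive alternatives: M&id, M+a; non-recursive: b
Introduce M': M -> bM', M' -> &idM' | +aM' | ε


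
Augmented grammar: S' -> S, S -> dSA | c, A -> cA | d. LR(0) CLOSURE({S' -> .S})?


Start: S' -> .S
For each item with dot before a nonterminal B, add B -> .γ for every B-production
Closure: [S' -> .S, S -> .dSA, S -> .c]


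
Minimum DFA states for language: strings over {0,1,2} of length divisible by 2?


Track length mod 2: states 0..1, accept at 0
Minimal DFA: 2 states


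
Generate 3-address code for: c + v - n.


Break into single-operator statements:
t1 = c + v
t2 = t1 - n


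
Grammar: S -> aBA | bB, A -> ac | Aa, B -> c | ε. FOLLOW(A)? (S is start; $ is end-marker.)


$ ∈ FOLLOW(S). For each A -> αBβ: add FIRST(β)\{ε} to FOLLOW(B); if β nullable, add FOLLOW(A).
FOLLOW(A) = {$, a}


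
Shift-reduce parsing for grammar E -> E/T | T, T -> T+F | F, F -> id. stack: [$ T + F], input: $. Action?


handle 'T+F' on top
Action: reduce (T -> T+F)


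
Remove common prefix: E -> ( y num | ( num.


Common prefix: '('
Factored: E -> ( E', E' -> y num | num


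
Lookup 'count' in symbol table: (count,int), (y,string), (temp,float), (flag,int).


Lookup 'count' → type int


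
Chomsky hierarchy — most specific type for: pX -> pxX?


LHS has context (more than one symbol) and |LHS| ≤ |RHS|
Classification: Type 1 (Context-Sensitive)


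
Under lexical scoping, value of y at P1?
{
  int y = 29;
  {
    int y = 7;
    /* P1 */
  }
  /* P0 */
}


y declared in the same block as P1
y = 7


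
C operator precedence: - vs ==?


'-' is additive (level 9); '==' is equality (level 6)
Higher level binds tighter
'-' has higher precedence than '=='


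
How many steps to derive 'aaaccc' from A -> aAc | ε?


Derivation: A => aAc => aaAcc => aaaAccc => aaaccc
Steps: 4


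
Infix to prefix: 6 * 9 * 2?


left-to-right (same/higher precedence on left): tree is (* (* 6 9) 2)
Prefix: * * 6 9 2


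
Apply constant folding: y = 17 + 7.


17 + 7 = 24 at compile time
Optimized: y = 24


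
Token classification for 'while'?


Pattern: reserved word
Type: KEYWORD


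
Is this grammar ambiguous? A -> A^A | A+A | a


'a^a+a' has two parse trees (no precedence encoded between ^ and +)
Ambiguous


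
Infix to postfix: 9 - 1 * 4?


* has higher precedence, evaluate 1*4 first
Postfix: 9 1 4 * -


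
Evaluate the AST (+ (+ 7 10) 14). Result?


Evaluate inner: (+ 7 10) = 17
Evaluate root: (+ 17 14) = 31
Result: 31


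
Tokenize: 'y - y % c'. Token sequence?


Scan left to right, longest-match per lexeme
Tokens: ID(y), OP(-), ID(y), OP(%), ID(c)


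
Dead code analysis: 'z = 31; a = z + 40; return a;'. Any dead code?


z is read by a's definition; a is returned
No dead code


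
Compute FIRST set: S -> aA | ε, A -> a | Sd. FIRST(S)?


Per alternative of S: FIRST(aA) = {a}; FIRST(ε) = {ε}
FIRST(S) = {a, ε}


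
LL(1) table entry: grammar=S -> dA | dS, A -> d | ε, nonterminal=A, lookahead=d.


For [A, d]: 'd' ∈ FIRST(d)
Entry: A -> d


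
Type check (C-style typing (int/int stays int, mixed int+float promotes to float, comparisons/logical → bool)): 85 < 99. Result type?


Operand types: int < int
Rule: comparison yields bool
Result type: bool


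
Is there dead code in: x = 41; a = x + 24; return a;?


x is read by a's definition; a is returned
No dead code


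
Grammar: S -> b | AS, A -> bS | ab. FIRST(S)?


Per alternative of S: FIRST(b) = {b}; FIRST(AS) = {a, b}
FIRST(S) = {a, b}


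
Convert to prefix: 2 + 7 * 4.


'*' binds tighter: tree is (+ 2 (* 7 4))
Prefix: + 2 * 7 4


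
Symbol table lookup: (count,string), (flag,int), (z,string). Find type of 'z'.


Lookup 'z' → type string


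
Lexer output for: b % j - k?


Scan left to right, longest-match per lexeme
Tokens: ID(b), OP(%), ID(j), OP(-), ID(k)


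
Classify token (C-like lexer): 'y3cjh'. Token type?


Pattern: letter/underscore followed by alphanumerics, not a keyword
Type: IDENTIFIER


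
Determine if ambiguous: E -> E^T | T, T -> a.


precedence layered via separate nonterminal T: deterministic
Unambiguous


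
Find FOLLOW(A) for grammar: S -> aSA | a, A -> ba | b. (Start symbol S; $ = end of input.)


$ ∈ FOLLOW(S). For each A -> αBβ: add FIRST(β)\{ε} to FOLLOW(B); if β nullable, add FOLLOW(A).
FOLLOW(A) = {$, b}


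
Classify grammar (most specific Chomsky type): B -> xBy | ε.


Single nonterminal LHS, but x^n y^n is not regular
Classification: Type 2 (Context-Free)


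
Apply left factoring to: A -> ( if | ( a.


Common prefix: '('
Factored: A -> ( A', A' -> if | a


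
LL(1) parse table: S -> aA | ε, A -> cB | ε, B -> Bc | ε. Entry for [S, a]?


For [S, a]: 'a' ∈ FIRST(aA)
Entry: S -> aA


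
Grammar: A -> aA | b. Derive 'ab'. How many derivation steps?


Derivation: A => aA => ab
Steps: 2


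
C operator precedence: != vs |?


'!=' is equality (level 6); '|' is bitwise OR (level 3)
Higher level binds tighter
'!=' has higher precedence than '|'


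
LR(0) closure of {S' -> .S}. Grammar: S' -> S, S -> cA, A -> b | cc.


Start: S' -> .S
For each item with dot before a nonterminal B, add B -> .γ for every B-production
Closure: [S' -> .S, S -> .cA]


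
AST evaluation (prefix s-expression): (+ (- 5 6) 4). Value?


Evaluate inner: (- 5 6) = -1
Evaluate root: (+ -1 4) = 3
Result: 3


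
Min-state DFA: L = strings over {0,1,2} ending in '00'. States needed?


Track the longest suffix of input matching a prefix of '00': 3 classes (prefixes of length 0..2)
Minimal DFA: 3 states


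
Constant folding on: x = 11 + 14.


11 + 14 = 25 at compile time
Optimized: x = 25


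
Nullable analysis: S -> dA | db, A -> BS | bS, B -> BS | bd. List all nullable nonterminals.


A nonterminal is nullable iff some alternative derives ε (directly, or every symbol in it is nullable)
Nullable: {}


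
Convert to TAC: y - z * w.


Break into single-operator statements:
t1 = z * w
t2 = y - t1


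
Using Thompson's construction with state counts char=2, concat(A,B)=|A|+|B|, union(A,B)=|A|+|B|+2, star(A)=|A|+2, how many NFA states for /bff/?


Syntax tree has 3 char leaf(s), 0 union(s), 0 star(s)
chars contribute 3×2 = 6; each union adds +2; each star adds +2
Total: 6 + 0 + 0 = 6 states


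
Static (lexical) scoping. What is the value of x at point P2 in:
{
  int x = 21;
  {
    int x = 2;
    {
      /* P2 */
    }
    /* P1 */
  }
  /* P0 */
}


P2's block does not declare x; resolves to the enclosing declaration at depth 1
x = 2


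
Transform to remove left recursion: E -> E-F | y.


Left-recursive alternatives: E-F; non-recursive: y
Introduce E': E -> yE', E' -> -FE' | ε


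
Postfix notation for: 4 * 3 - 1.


Left to right (same or higher precedence on left)
Postfix: 4 3 * 1 -


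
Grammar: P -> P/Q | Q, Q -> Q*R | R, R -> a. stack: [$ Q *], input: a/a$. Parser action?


no handle; shift 'a'
Action: shift


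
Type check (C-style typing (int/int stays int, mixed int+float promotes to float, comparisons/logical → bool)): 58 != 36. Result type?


Operand types: int != int
Rule: comparison yields bool
Result type: bool


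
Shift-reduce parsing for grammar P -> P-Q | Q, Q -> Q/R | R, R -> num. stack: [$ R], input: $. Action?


'R' (not preceded by Q/) is the handle for Q -> R
Action: reduce (Q -> R)


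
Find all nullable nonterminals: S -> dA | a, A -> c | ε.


A nonterminal is nullable iff some alternative derives ε (directly, or every symbol in it is nullable)
Nullable: {A}


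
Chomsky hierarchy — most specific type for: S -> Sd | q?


Left-linear: every RHS is a terminal or one nonterminal followed by a terminal
Classification: Type 3 (Regular)


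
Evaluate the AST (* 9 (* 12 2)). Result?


Evaluate inner: (* 12 2) = 24
Evaluate root: (* 9 24) = 216
Result: 216


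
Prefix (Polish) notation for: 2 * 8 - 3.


left-to-right (same/higher precedence on left): tree is (- (* 2 8) 3)
Prefix: - * 2 8 3


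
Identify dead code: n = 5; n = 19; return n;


first assignment to n is overwritten before any read
Dead: 'n = 5'


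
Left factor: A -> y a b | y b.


Common prefix: 'y'
Factored: A -> y A', A' -> a b | b


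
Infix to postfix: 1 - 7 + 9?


Left to right (same or higher precedence on left)
Postfix: 1 7 - 9 +


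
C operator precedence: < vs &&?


'<' is relational (level 7); '&&' is logical AND (level 2)
Higher level binds tighter
'<' has higher precedence than '&&'


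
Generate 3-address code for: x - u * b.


Break into single-operator statements:
t1 = u * b
t2 = x - t1


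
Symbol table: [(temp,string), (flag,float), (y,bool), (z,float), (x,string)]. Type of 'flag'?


Lookup 'flag' → type float


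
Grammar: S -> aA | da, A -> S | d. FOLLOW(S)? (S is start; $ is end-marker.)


$ ∈ FOLLOW(S). For each A -> αBβ: add FIRST(β)\{ε} to FOLLOW(B); if β nullable, add FOLLOW(A).
FOLLOW(S) = {$}


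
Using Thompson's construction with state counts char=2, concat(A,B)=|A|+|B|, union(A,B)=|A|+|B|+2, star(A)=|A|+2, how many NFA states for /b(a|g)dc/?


Syntax tree has 5 char leaf(s), 1 union(s), 0 star(s)
chars contribute 5×2 = 10; each union adds +2; each star adds +2
Total: 10 + 2 + 0 = 12 states


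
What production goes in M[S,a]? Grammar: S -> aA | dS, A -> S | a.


For [S, a]: 'a' ∈ FIRST(aA)
Entry: S -> aA


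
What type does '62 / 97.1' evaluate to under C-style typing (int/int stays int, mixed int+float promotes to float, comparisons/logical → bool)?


Operand types: int / float
Rule: mixed int/float promotes to float; int/int stays int
Result type: float


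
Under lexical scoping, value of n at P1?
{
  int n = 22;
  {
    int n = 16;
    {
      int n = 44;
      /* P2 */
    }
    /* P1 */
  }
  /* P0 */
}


n declared in the same block as P1
n = 16


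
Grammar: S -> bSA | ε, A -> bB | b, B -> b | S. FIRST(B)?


Per alternative of B: FIRST(b) = {b}; FIRST(S) = {b, ε}
FIRST(B) = {b, ε}


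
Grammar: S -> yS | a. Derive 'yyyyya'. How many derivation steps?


Derivation: S => yS => yyS => yyyS => yyyyS => yyyyyS => yyyyya
Steps: 6


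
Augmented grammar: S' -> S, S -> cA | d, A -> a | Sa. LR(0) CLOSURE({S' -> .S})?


Start: S' -> .S
For each item with dot before a nonterminal B, add B -> .γ for every B-production
Closure: [S' -> .S, S -> .cA, S -> .d]


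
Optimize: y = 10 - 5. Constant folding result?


10 - 5 = 5 at compile time
Optimized: y = 5


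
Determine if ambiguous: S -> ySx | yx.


balanced y^n…x^n: each string has a unique parse
Unambiguous


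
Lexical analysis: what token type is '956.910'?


Pattern: digits with a decimal point
Type: FLOAT_LITERAL


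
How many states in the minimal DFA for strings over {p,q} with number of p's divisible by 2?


Track (count of p) mod 2: states 0..1, accept at 0
Minimal DFA: 2 states
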